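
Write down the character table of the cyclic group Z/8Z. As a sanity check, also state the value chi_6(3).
Character table of Z/8Z (irreps indexed chi_0,...,chi_7 with chi_k(m) = zeta_8^(k*m), zeta_8 = exp(2*pi*i/8)):
  irrep \ class  {0} (size 1)  {1} (size 1)    {2} (size 1)  {3} (size 1)    {4} (size 1)  {5} (size 1)    {6} (size 1)  {7} (size 1)  
  chi_0          1             1               1             1               1             1               1             1             
  chi_1          1             exp(I*pi/4)     I             exp(3*I*pi/4)   -1            exp(-3*I*pi/4)  -I            exp(-I*pi/4)  
  chi_2          1             I               -1            -I              1             I               -1            -I            
  chi_3          1             exp(3*I*pi/4)   -I            exp(I*pi/4)     -1            exp(-I*pi/4)    I             exp(-3*I*pi/4)
  chi_4          1             -1              1             -1              1             -1              1             -1            
  chi_5          1             exp(-3*I*pi/4)  I             exp(-I*pi/4)    -1            exp(I*pi/4)     -I            exp(3*I*pi/4) 
  chi_6          1             -I              -1            I               1             -I              -1            I             
  chi_7          1             exp(-I*pi/4)    -I            exp(-3*I*pi/4)  -1            exp(3*I*pi/4)   I             exp(I*pi/4)   

Spot check: chi_6(3) = zeta_8^(6*3) = zeta_8^18 = I.

Reasoning: Z/8Z is abelian, so all 8 irreducible complex representations are 1-dimensional. They are given by chi_k(m) = zeta_8^(k*m) for k = 0,...,7. Row orthogonality: sum_m chi_k(m) conj(chi_l(m)) = 8 * [k = l].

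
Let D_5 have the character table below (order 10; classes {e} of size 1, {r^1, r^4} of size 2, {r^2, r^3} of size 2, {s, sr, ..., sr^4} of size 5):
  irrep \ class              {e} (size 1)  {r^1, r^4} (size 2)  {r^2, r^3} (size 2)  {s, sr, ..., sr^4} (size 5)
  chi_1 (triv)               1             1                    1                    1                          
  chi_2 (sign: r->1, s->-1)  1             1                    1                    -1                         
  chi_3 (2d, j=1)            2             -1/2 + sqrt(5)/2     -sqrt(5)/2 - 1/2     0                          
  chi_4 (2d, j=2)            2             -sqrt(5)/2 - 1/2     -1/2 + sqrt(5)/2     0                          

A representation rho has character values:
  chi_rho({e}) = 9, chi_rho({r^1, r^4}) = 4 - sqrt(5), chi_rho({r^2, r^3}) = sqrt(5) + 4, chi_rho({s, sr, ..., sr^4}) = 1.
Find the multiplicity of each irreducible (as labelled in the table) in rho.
Multiplicities: chi_1: 3, chi_2: 2, chi_3: 0, chi_4: 2.

Proof sketch: Use <chi_rho, chi> = (1/|G|) sum_C |C| * chi_rho(C) * conj(chi(C)) with |G| = 10 for each irreducible chi in the table:
  <chi_rho, chi_1> = (1/10)[1*(9)*conj(1) + 2*(4 - sqrt(5))*conj(1) + 2*(sqrt(5) + 4)*conj(1) + 5*(1)*conj(1)]
      = (1/10)[(9) + (8 - 2*sqrt(5)) + (2*sqrt(5) + 8) + (5)] = 30/10 = 3
  <chi_rho, chi_2> = (1/10)[1*(9)*conj(1) + 2*(4 - sqrt(5))*conj(1) + 2*(sqrt(5) + 4)*conj(1) + 5*(1)*conj(-1)]
      = (1/10)[(9) + (8 - 2*sqrt(5)) + (2*sqrt(5) + 8) + (-5)] = 20/10 = 2
  <chi_rho, chi_3> = (1/10)[1*(9)*conj(2) + 2*(4 - sqrt(5))*conj(-1/2 + sqrt(5)/2) + 2*(sqrt(5) + 4)*conj(-sqrt(5)/2 - 1/2) + 5*(1)*conj(0)]
      = (1/10)[(18) + (-9 + 5*sqrt(5)) + (-5*sqrt(5) - 9) + (0)] = 0/10 = 0
  <chi_rho, chi_4> = (1/10)[1*(9)*conj(2) + 2*(4 - sqrt(5))*conj(-sqrt(5)/2 - 1/2) + 2*(sqrt(5) + 4)*conj(-1/2 + sqrt(5)/2) + 5*(1)*conj(0)]
      = (1/10)[(18) + (1 - 3*sqrt(5)) + (1 + 3*sqrt(5)) + (0)] = 20/10 = 2
Dimension check: dim(rho) = sum (mult * dim) = 3*1 + 2*1 + 0*2 + 2*2 = 9 = chi_rho(e) = 9.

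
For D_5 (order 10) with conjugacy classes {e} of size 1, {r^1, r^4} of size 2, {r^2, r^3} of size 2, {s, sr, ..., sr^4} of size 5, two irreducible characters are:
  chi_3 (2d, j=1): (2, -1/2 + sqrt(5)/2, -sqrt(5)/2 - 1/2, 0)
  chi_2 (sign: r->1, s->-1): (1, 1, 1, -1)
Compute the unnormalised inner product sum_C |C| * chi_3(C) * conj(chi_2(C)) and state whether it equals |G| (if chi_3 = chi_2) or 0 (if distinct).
Sum = 0; so <chi_3, chi_2> = 0 (distinct irreducibles are orthogonal).

Derivation: Compute term by term over conjugacy classes (|C| * chi_3(C) * conj(chi_2(C))):
  1*(2)*conj(1) + 2*(-1/2 + sqrt(5)/2)*conj(1) + 2*(-sqrt(5)/2 - 1/2)*conj(1) + 5*(0)*conj(-1)
  = (2) + (-1 + sqrt(5)) + (-sqrt(5) - 1) + (0)
  = 0.
Dividing by |G| = 10 gives 0/10 = 0, matching the row-orthogonality relation <chi_3, chi_2> = [chi_3 = chi_2].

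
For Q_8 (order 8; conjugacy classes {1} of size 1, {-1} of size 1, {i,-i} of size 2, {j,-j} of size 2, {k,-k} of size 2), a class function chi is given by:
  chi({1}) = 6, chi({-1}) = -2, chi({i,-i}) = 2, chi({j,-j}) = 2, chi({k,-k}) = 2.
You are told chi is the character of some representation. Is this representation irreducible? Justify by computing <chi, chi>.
Not irreducible (reducible): <chi, chi> = 8 > 1.

Details: <chi, chi> = (1/|G|) sum_C |C| * |chi(C)|^2 = (1/8)[1*|6|^2 + 1*|-2|^2 + 2*|2|^2 + 2*|2|^2 + 2*|2|^2]
  = (1/8)[(36) + (4) + (8) + (8) + (8)] = 64/8 = 8.
A character is irreducible iff <chi, chi> = 1, so this representation is reducible.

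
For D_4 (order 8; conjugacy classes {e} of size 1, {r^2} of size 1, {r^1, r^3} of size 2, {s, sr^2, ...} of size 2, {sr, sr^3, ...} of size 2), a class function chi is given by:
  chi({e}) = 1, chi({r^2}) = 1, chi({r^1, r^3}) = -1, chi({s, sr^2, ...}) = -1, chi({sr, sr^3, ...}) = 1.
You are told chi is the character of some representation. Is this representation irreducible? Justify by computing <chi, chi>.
Irreducible: <chi, chi> = 1.

Reasoning: <chi, chi> = (1/|G|) sum_C |C| * |chi(C)|^2 = (1/8)[1*|1|^2 + 1*|1|^2 + 2*|-1|^2 + 2*|-1|^2 + 2*|1|^2]
  = (1/8)[(1) + (1) + (2) + (2) + (2)] = 8/8 = 1.
A character is irreducible iff <chi, chi> = 1, so this representation is irreducible.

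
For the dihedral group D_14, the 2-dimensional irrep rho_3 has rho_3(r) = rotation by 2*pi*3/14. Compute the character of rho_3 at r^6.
chi_{rho_3}(r^6) = 2*cos(2*pi*3*6/14) = -2*cos(3*pi/7)

Solution. rho_3(r^6) is rotation by angle 2*pi*3*6/14, whose trace is 2*cos(2*pi*3*6/14) = -2*cos(3*pi/7).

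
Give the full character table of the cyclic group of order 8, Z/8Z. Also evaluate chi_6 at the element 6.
Character table of Z/8Z (irreps indexed chi_0,...,chi_7 with chi_k(m) = zeta_8^(k*m), zeta_8 = exp(2*pi*i/8)):
  irrep \ class  {0} (size 1)  {1} (size 1)    {2} (size 1)  {3} (size 1)    {4} (size 1)  {5} (size 1)    {6} (size 1)  {7} (size 1)  
  chi_0          1             1               1             1               1             1               1             1             
  chi_1          1             exp(I*pi/4)     I             exp(3*I*pi/4)   -1            exp(-3*I*pi/4)  -I            exp(-I*pi/4)  
  chi_2          1             I               -1            -I              1             I               -1            -I            
  chi_3          1             exp(3*I*pi/4)   -I            exp(I*pi/4)     -1            exp(-I*pi/4)    I             exp(-3*I*pi/4)
  chi_4          1             -1              1             -1              1             -1              1             -1            
  chi_5          1             exp(-3*I*pi/4)  I             exp(-I*pi/4)    -1            exp(I*pi/4)     -I            exp(3*I*pi/4) 
  chi_6          1             -I              -1            I               1             -I              -1            I             
  chi_7          1             exp(-I*pi/4)    -I            exp(-3*I*pi/4)  -1            exp(3*I*pi/4)   I             exp(I*pi/4)   

Spot check: chi_6(6) = zeta_8^(6*6) = zeta_8^36 = -1.

Solution. Z/8Z is abelian, so all 8 irreducible complex representations are 1-dimensional. They are given by chi_k(m) = zeta_8^(k*m) for k = 0,...,7. Row orthogonality: sum_m chi_k(m) conj(chi_l(m)) = 8 * [k = l].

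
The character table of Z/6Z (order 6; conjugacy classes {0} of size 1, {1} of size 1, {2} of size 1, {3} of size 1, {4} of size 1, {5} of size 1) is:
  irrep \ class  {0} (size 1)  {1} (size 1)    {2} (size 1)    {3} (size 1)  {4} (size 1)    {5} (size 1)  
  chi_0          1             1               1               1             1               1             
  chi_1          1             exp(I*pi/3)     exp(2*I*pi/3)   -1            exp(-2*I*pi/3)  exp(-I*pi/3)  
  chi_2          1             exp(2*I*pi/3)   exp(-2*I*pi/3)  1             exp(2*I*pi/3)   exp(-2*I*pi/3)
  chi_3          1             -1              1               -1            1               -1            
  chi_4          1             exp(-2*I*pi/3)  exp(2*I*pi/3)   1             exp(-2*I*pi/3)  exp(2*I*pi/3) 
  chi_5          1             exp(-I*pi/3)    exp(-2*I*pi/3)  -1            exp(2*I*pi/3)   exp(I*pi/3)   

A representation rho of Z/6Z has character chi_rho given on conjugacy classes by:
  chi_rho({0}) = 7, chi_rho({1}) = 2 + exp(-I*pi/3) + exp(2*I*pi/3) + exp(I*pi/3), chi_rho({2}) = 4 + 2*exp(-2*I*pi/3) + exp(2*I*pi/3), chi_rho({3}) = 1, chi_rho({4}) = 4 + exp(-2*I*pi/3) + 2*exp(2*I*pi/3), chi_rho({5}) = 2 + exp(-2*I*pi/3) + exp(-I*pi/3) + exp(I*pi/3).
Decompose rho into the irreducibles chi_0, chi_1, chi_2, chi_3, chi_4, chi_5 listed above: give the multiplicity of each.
Multiplicities: chi_0: 3, chi_1: 1, chi_2: 1, chi_3: 1, chi_4: 0, chi_5: 1.

Proof sketch: Use <chi_rho, chi> = (1/|G|) sum_C |C| * chi_rho(C) * conj(chi(C)) with |G| = 6 for each irreducible chi in the table:
  <chi_rho, chi_0> = (1/6)[1*(7)*conj(1) + 1*(2 + exp(-I*pi/3) + exp(2*I*pi/3) + exp(I*pi/3))*conj(1) + 1*(4 + 2*exp(-2*I*pi/3) + exp(2*I*pi/3))*conj(1) + 1*(1)*conj(1) + 1*(4 + exp(-2*I*pi/3) + 2*exp(2*I*pi/3))*conj(1) + 1*(2 + exp(-2*I*pi/3) + exp(-I*pi/3) + exp(I*pi/3))*conj(1)]
      = (1/6)[(7) + (2 + exp(-I*pi/3) + exp(2*I*pi/3) + exp(I*pi/3)) + (4 + 2*exp(-2*I*pi/3) + exp(2*I*pi/3)) + (1) + (4 + exp(-2*I*pi/3) + 2*exp(2*I*pi/3)) + (2 + exp(-2*I*pi/3) + exp(-I*pi/3) + exp(I*pi/3))] = 18/6 = 3
  <chi_rho, chi_1> = (1/6)[1*(7)*conj(1) + 1*(2 + exp(-I*pi/3) + exp(2*I*pi/3) + exp(I*pi/3))*conj(exp(I*pi/3)) + 1*(4 + 2*exp(-2*I*pi/3) + exp(2*I*pi/3))*conj(exp(2*I*pi/3)) + 1*(1)*conj(-1) + 1*(4 + exp(-2*I*pi/3) + 2*exp(2*I*pi/3))*conj(exp(-2*I*pi/3)) + 1*(2 + exp(-2*I*pi/3) + exp(-I*pi/3) + exp(I*pi/3))*conj(exp(-I*pi/3))]
      = (1/6)[(7) + (1 + 2*exp(-I*pi/3) + exp(-2*I*pi/3) + exp(I*pi/3)) + (1 + 4*exp(-2*I*pi/3) + 2*exp(2*I*pi/3)) + (-1) + (1 + 2*exp(-2*I*pi/3) + 4*exp(2*I*pi/3)) + (1 + exp(-I*pi/3) + exp(2*I*pi/3) + 2*exp(I*pi/3))] = 6/6 = 1
  <chi_rho, chi_2> = (1/6)[1*(7)*conj(1) + 1*(2 + exp(-I*pi/3) + exp(2*I*pi/3) + exp(I*pi/3))*conj(exp(2*I*pi/3)) + 1*(4 + 2*exp(-2*I*pi/3) + exp(2*I*pi/3))*conj(exp(-2*I*pi/3)) + 1*(1)*conj(1) + 1*(4 + exp(-2*I*pi/3) + 2*exp(2*I*pi/3))*conj(exp(2*I*pi/3)) + 1*(2 + exp(-2*I*pi/3) + exp(-I*pi/3) + exp(I*pi/3))*conj(exp(-2*I*pi/3))]
      = (1/6)[(7) + (2*exp(-2*I*pi/3) + exp(-I*pi/3)) + (2 + exp(-2*I*pi/3) + 4*exp(2*I*pi/3)) + (1) + (2 + 4*exp(-2*I*pi/3) + exp(2*I*pi/3)) + (exp(I*pi/3) + 2*exp(2*I*pi/3))] = 6/6 = 1
  <chi_rho, chi_3> = (1/6)[1*(7)*conj(1) + 1*(2 + exp(-I*pi/3) + exp(2*I*pi/3) + exp(I*pi/3))*conj(-1) + 1*(4 + 2*exp(-2*I*pi/3) + exp(2*I*pi/3))*conj(1) + 1*(1)*conj(-1) + 1*(4 + exp(-2*I*pi/3) + 2*exp(2*I*pi/3))*conj(1) + 1*(2 + exp(-2*I*pi/3) + exp(-I*pi/3) + exp(I*pi/3))*conj(-1)]
      = (1/6)[(7) + (-2 - exp(I*pi/3) - exp(2*I*pi/3) - exp(-I*pi/3)) + (4 + 2*exp(-2*I*pi/3) + exp(2*I*pi/3)) + (-1) + (4 + exp(-2*I*pi/3) + 2*exp(2*I*pi/3)) + (-2 - exp(I*pi/3) - exp(-I*pi/3) - exp(-2*I*pi/3))] = 6/6 = 1
  <chi_rho, chi_4> = (1/6)[1*(7)*conj(1) + 1*(2 + exp(-I*pi/3) + exp(2*I*pi/3) + exp(I*pi/3))*conj(exp(-2*I*pi/3)) + 1*(4 + 2*exp(-2*I*pi/3) + exp(2*I*pi/3))*conj(exp(2*I*pi/3)) + 1*(1)*conj(1) + 1*(4 + exp(-2*I*pi/3) + 2*exp(2*I*pi/3))*conj(exp(-2*I*pi/3)) + 1*(2 + exp(-2*I*pi/3) + exp(-I*pi/3) + exp(I*pi/3))*conj(exp(2*I*pi/3))]
      = (1/6)[(7) + (-1 + exp(-2*I*pi/3) + exp(I*pi/3) + 2*exp(2*I*pi/3)) + (1 + 4*exp(-2*I*pi/3) + 2*exp(2*I*pi/3)) + (1) + (1 + 2*exp(-2*I*pi/3) + 4*exp(2*I*pi/3)) + (-1 + 2*exp(-2*I*pi/3) + exp(-I*pi/3) + exp(2*I*pi/3))] = 0/6 = 0
  <chi_rho, chi_5> = (1/6)[1*(7)*conj(1) + 1*(2 + exp(-I*pi/3) + exp(2*I*pi/3) + exp(I*pi/3))*conj(exp(-I*pi/3)) + 1*(4 + 2*exp(-2*I*pi/3) + exp(2*I*pi/3))*conj(exp(-2*I*pi/3)) + 1*(1)*conj(-1) + 1*(4 + exp(-2*I*pi/3) + 2*exp(2*I*pi/3))*conj(exp(2*I*pi/3)) + 1*(2 + exp(-2*I*pi/3) + exp(-I*pi/3) + exp(I*pi/3))*conj(exp(I*pi/3))]
      = (1/6)[(7) + (exp(2*I*pi/3) + 2*exp(I*pi/3)) + (2 + exp(-2*I*pi/3) + 4*exp(2*I*pi/3)) + (-1) + (2 + 4*exp(-2*I*pi/3) + exp(2*I*pi/3)) + (2*exp(-I*pi/3) + exp(-2*I*pi/3))] = 6/6 = 1
(Exp terms are combined using exp(i*s)*conj(exp(i*t)) = exp(i*(s-t)), and sums of them are collapsed using the identity that for every m > 1 the m distinct m-th roots of unity sum to 0, e.g. 1 + exp(2*I*pi/3) + exp(-2*I*pi/3) = 0.)
Dimension check: dim(rho) = sum (mult * dim) = 3*1 + 1*1 + 1*1 + 1*1 + 0*1 + 1*1 = 7 = chi_rho(e) = 7.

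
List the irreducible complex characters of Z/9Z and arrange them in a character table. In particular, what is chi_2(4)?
Character table of Z/9Z (irreps indexed chi_0,...,chi_8 with chi_k(m) = zeta_9^(k*m), zeta_9 = exp(2*pi*i/9)):
  irrep \ class  {0} (size 1)  {1} (size 1)    {2} (size 1)    {3} (size 1)    {4} (size 1)    {5} (size 1)    {6} (size 1)    {7} (size 1)    {8} (size 1)  
  chi_0          1             1               1               1               1               1               1               1               1             
  chi_1          1             exp(2*I*pi/9)   exp(4*I*pi/9)   exp(2*I*pi/3)   exp(8*I*pi/9)   exp(-8*I*pi/9)  exp(-2*I*pi/3)  exp(-4*I*pi/9)  exp(-2*I*pi/9)
  chi_2          1             exp(4*I*pi/9)   exp(8*I*pi/9)   exp(-2*I*pi/3)  exp(-2*I*pi/9)  exp(2*I*pi/9)   exp(2*I*pi/3)   exp(-8*I*pi/9)  exp(-4*I*pi/9)
  chi_3          1             exp(2*I*pi/3)   exp(-2*I*pi/3)  1               exp(2*I*pi/3)   exp(-2*I*pi/3)  1               exp(2*I*pi/3)   exp(-2*I*pi/3)
  chi_4          1             exp(8*I*pi/9)   exp(-2*I*pi/9)  exp(2*I*pi/3)   exp(-4*I*pi/9)  exp(4*I*pi/9)   exp(-2*I*pi/3)  exp(2*I*pi/9)   exp(-8*I*pi/9)
  chi_5          1             exp(-8*I*pi/9)  exp(2*I*pi/9)   exp(-2*I*pi/3)  exp(4*I*pi/9)   exp(-4*I*pi/9)  exp(2*I*pi/3)   exp(-2*I*pi/9)  exp(8*I*pi/9) 
  chi_6          1             exp(-2*I*pi/3)  exp(2*I*pi/3)   1               exp(-2*I*pi/3)  exp(2*I*pi/3)   1               exp(-2*I*pi/3)  exp(2*I*pi/3) 
  chi_7          1             exp(-4*I*pi/9)  exp(-8*I*pi/9)  exp(2*I*pi/3)   exp(2*I*pi/9)   exp(-2*I*pi/9)  exp(-2*I*pi/3)  exp(8*I*pi/9)   exp(4*I*pi/9) 
  chi_8          1             exp(-2*I*pi/9)  exp(-4*I*pi/9)  exp(-2*I*pi/3)  exp(-8*I*pi/9)  exp(8*I*pi/9)   exp(2*I*pi/3)   exp(4*I*pi/9)   exp(2*I*pi/9) 

Spot check: chi_2(4) = zeta_9^(2*4) = zeta_9^8 = exp(-2*I*pi/9).

Working: Z/9Z is abelian, so all 9 irreducible complex representations are 1-dimensional. They are given by chi_k(m) = zeta_9^(k*m) for k = 0,...,8. Row orthogonality: sum_m chi_k(m) conj(chi_l(m)) = 9 * [k = l].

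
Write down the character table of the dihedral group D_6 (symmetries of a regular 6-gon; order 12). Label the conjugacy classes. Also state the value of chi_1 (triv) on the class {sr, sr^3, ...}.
Conjugacy classes: {e} of size 1, {r^3} of size 1, {r^1, r^5} of size 2, {r^2, r^4} of size 2, {s, sr^2, ...} of size 3, {sr, sr^3, ...} of size 3.
Character table:
  irrep \ class              {e} (size 1)  {r^3} (size 1)  {r^1, r^5} (size 2)  {r^2, r^4} (size 2)  {s, sr^2, ...} (size 3)  {sr, sr^3, ...} (size 3)
  chi_1 (triv)               1             1               1                    1                    1                        1                       
  chi_2 (sign: r->1, s->-1)  1             1               1                    1                    -1                       -1                      
  chi_3 (r->-1, s->1)        1             -1              -1                   1                    1                        -1                      
  chi_4 (r->-1, s->-1)       1             -1              -1                   1                    -1                       1                       
  chi_5 (2d, j=1)            2             -2              1                    -1                   0                        0                       
  chi_6 (2d, j=2)            2             2               -1                   -1                   0                        0                       

Spot check: chi_1 (triv) on {sr, sr^3, ...} = 1.

Details: D_6 has order 2*6 = 12 with 6 conjugacy classes, hence 6 irreducibles. Sum of squared dims 1 + 1 + 1 + 1 + 4 + 4 = 12 = |G|. Linear characters come from the abelianisation; the 2-dimensional irreps have character r^k -> 2*cos(2*pi*j*k/6), reflections -> 0.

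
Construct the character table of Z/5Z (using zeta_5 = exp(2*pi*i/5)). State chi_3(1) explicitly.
Character table of Z/5Z (irreps indexed chi_0,...,chi_4 with chi_k(m) = zeta_5^(k*m), zeta_5 = exp(2*pi*i/5)):
  irrep \ class  {0} (size 1)  {1} (size 1)    {2} (size 1)    {3} (size 1)    {4} (size 1)  
  chi_0          1             1               1               1               1             
  chi_1          1             exp(2*I*pi/5)   exp(4*I*pi/5)   exp(-4*I*pi/5)  exp(-2*I*pi/5)
  chi_2          1             exp(4*I*pi/5)   exp(-2*I*pi/5)  exp(2*I*pi/5)   exp(-4*I*pi/5)
  chi_3          1             exp(-4*I*pi/5)  exp(2*I*pi/5)   exp(-2*I*pi/5)  exp(4*I*pi/5) 
  chi_4          1             exp(-2*I*pi/5)  exp(-4*I*pi/5)  exp(4*I*pi/5)   exp(2*I*pi/5) 

Spot check: chi_3(1) = zeta_5^(3*1) = zeta_5^3 = exp(-4*I*pi/5).

Explanation: Z/5Z is abelian, so all 5 irreducible complex representations are 1-dimensional. They are given by chi_k(m) = zeta_5^(k*m) for k = 0,...,4. Row orthogonality: sum_m chi_k(m) conj(chi_l(m)) = 5 * [k = l].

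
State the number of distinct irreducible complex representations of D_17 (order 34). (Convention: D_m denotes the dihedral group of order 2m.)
10

Proof sketch: The number of irreducible complex representations of a finite group equals its number of conjugacy classes. D_17 has 10 conjugacy classes ((n+3)/2 for n odd), so D_17 (order 34) has exactly 10 irreducible complex representations.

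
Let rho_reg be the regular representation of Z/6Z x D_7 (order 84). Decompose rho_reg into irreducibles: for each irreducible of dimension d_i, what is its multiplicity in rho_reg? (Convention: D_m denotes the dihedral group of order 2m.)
Each irreducible V_i of dimension d_i appears with multiplicity d_i, i.e. rho_reg = (direct sum over all irreducibles V_i) d_i V_i. The irreducible dimensions for Z/6Z x D_7 are 1, 1, 1, 1, 1, 1, 1, 1, 1, 1, 1, 1, 2, 2, 2, 2, 2, 2, 2, 2, 2, 2, 2, 2, 2, 2, 2, 2, 2, 2: 12 irreducibles of dimension 1, each with multiplicity 1; 18 irreducibles of dimension 2, each with multiplicity 2. Total dimension 12*1*1 + 18*2*2 = 84 = |G|.

Justification: General theorem: in the regular representation of a finite group G, each irreducible appears with multiplicity equal to its dimension. Check: dim(rho_reg) = sum d_i^2 = 1 + 1 + 1 + 1 + 1 + 1 + 1 + 1 + 1 + 1 + 1 + 1 + 4 + 4 + 4 + 4 + 4 + 4 + 4 + 4 + 4 + 4 + 4 + 4 + 4 + 4 + 4 + 4 + 4 + 4 = 84 = |G|.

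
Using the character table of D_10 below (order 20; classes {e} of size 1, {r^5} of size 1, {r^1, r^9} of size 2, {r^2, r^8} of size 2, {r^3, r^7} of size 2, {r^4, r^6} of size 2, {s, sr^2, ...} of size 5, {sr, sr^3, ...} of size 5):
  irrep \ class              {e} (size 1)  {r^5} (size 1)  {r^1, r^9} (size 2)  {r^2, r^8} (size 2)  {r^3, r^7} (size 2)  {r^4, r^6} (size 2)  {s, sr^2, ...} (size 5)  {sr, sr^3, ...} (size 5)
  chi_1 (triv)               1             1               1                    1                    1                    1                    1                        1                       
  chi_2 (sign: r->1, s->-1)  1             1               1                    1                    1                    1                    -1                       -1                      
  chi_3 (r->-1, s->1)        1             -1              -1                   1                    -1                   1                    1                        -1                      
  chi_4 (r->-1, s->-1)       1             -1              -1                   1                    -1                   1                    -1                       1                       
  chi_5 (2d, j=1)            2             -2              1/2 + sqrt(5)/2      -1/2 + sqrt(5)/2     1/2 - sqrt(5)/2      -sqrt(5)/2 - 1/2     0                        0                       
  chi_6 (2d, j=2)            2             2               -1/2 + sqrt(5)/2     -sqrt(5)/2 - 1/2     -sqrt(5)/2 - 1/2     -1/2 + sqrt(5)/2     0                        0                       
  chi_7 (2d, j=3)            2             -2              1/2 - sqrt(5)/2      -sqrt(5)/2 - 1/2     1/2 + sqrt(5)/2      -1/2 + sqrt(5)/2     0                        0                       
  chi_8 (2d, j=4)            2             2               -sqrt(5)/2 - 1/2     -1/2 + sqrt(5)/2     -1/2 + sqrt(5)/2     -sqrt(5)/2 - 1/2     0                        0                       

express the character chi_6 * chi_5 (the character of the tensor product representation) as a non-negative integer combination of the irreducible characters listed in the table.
chi_6 tensor chi_5 = chi_5 + chi_7 (all other irreducibles have multiplicity 0).

The character of a tensor product is the pointwise product (chi_6 * chi_5)(C) = chi_6(C) * chi_5(C):
  {e}: (2)*(2), {r^5}: (2)*(-2), {r^1, r^9}: (-1/2 + sqrt(5)/2)*(1/2 + sqrt(5)/2), {r^2, r^8}: (-sqrt(5)/2 - 1/2)*(-1/2 + sqrt(5)/2), {r^3, r^7}: (-sqrt(5)/2 - 1/2)*(1/2 - sqrt(5)/2), {r^4, r^6}: (-1/2 + sqrt(5)/2)*(-sqrt(5)/2 - 1/2), {s, sr^2, ...}: (0)*(0), {sr, sr^3, ...}: (0)*(0)
so (chi_6 * chi_5) takes values
  {e} -> 4, {r^5} -> -4, {r^1, r^9} -> 1, {r^2, r^8} -> -1, {r^3, r^7} -> 1, {r^4, r^6} -> -1, {s, sr^2, ...} -> 0, {sr, sr^3, ...} -> 0.
Now take the inner product of this character with each irreducible chi from the table, <chi_6*chi_5, chi> = (1/20) sum_C |C| (chi_6*chi_5)(C) conj(chi(C)):
  <chi_6*chi_5, chi_1> = (1/20)[1*(4)*conj(1) + 1*(-4)*conj(1) + 2*(1)*conj(1) + 2*(-1)*conj(1) + 2*(1)*conj(1) + 2*(-1)*conj(1) + 5*(0)*conj(1) + 5*(0)*conj(1)]
      = (1/20)[(4) + (-4) + (2) + (-2) + (2) + (-2) + (0) + (0)] = 0/20 = 0
  <chi_6*chi_5, chi_2> = (1/20)[1*(4)*conj(1) + 1*(-4)*conj(1) + 2*(1)*conj(1) + 2*(-1)*conj(1) + 2*(1)*conj(1) + 2*(-1)*conj(1) + 5*(0)*conj(-1) + 5*(0)*conj(-1)]
      = (1/20)[(4) + (-4) + (2) + (-2) + (2) + (-2) + (0) + (0)] = 0/20 = 0
  <chi_6*chi_5, chi_3> = (1/20)[1*(4)*conj(1) + 1*(-4)*conj(-1) + 2*(1)*conj(-1) + 2*(-1)*conj(1) + 2*(1)*conj(-1) + 2*(-1)*conj(1) + 5*(0)*conj(1) + 5*(0)*conj(-1)]
      = (1/20)[(4) + (4) + (-2) + (-2) + (-2) + (-2) + (0) + (0)] = 0/20 = 0
  <chi_6*chi_5, chi_4> = (1/20)[1*(4)*conj(1) + 1*(-4)*conj(-1) + 2*(1)*conj(-1) + 2*(-1)*conj(1) + 2*(1)*conj(-1) + 2*(-1)*conj(1) + 5*(0)*conj(-1) + 5*(0)*conj(1)]
      = (1/20)[(4) + (4) + (-2) + (-2) + (-2) + (-2) + (0) + (0)] = 0/20 = 0
  <chi_6*chi_5, chi_5> = (1/20)[1*(4)*conj(2) + 1*(-4)*conj(-2) + 2*(1)*conj(1/2 + sqrt(5)/2) + 2*(-1)*conj(-1/2 + sqrt(5)/2) + 2*(1)*conj(1/2 - sqrt(5)/2) + 2*(-1)*conj(-sqrt(5)/2 - 1/2) + 5*(0)*conj(0) + 5*(0)*conj(0)]
      = (1/20)[(8) + (8) + (1 + sqrt(5)) + (1 - sqrt(5)) + (1 - sqrt(5)) + (1 + sqrt(5)) + (0) + (0)] = 20/20 = 1
  <chi_6*chi_5, chi_6> = (1/20)[1*(4)*conj(2) + 1*(-4)*conj(2) + 2*(1)*conj(-1/2 + sqrt(5)/2) + 2*(-1)*conj(-sqrt(5)/2 - 1/2) + 2*(1)*conj(-sqrt(5)/2 - 1/2) + 2*(-1)*conj(-1/2 + sqrt(5)/2) + 5*(0)*conj(0) + 5*(0)*conj(0)]
      = (1/20)[(8) + (-8) + (-1 + sqrt(5)) + (1 + sqrt(5)) + (-sqrt(5) - 1) + (1 - sqrt(5)) + (0) + (0)] = 0/20 = 0
  <chi_6*chi_5, chi_7> = (1/20)[1*(4)*conj(2) + 1*(-4)*conj(-2) + 2*(1)*conj(1/2 - sqrt(5)/2) + 2*(-1)*conj(-sqrt(5)/2 - 1/2) + 2*(1)*conj(1/2 + sqrt(5)/2) + 2*(-1)*conj(-1/2 + sqrt(5)/2) + 5*(0)*conj(0) + 5*(0)*conj(0)]
      = (1/20)[(8) + (8) + (1 - sqrt(5)) + (1 + sqrt(5)) + (1 + sqrt(5)) + (1 - sqrt(5)) + (0) + (0)] = 20/20 = 1
  <chi_6*chi_5, chi_8> = (1/20)[1*(4)*conj(2) + 1*(-4)*conj(2) + 2*(1)*conj(-sqrt(5)/2 - 1/2) + 2*(-1)*conj(-1/2 + sqrt(5)/2) + 2*(1)*conj(-1/2 + sqrt(5)/2) + 2*(-1)*conj(-sqrt(5)/2 - 1/2) + 5*(0)*conj(0) + 5*(0)*conj(0)]
      = (1/20)[(8) + (-8) + (-sqrt(5) - 1) + (1 - sqrt(5)) + (-1 + sqrt(5)) + (1 + sqrt(5)) + (0) + (0)] = 0/20 = 0
Hence the multiplicities are chi_5: 1, chi_7: 1. Dimension check: dim(chi_6)*dim(chi_5) = 2*2 = 4 and sum (mult * dim) = 1*2 + 1*2 = 4.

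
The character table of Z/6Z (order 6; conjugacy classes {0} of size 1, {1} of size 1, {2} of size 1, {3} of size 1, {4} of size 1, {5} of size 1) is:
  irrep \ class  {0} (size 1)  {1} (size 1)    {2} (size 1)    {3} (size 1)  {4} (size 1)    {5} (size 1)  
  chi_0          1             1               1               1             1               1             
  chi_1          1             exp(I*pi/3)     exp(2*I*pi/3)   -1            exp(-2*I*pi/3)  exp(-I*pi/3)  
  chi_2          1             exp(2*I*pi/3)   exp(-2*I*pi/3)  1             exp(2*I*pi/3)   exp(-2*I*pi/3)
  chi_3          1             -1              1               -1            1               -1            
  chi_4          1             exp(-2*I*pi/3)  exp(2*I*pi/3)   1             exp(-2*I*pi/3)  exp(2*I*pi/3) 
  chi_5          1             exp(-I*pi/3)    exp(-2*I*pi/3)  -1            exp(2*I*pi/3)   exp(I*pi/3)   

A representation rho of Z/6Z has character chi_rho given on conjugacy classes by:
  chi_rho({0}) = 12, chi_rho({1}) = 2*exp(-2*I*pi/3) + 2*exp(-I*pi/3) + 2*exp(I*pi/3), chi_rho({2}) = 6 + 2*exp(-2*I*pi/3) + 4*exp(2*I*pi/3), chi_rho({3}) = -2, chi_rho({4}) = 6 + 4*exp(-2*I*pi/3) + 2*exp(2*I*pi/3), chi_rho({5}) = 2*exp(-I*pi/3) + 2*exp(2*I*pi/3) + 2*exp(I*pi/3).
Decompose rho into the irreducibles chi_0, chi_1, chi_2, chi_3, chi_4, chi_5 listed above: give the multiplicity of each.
Multiplicities: chi_0: 3, chi_1: 2, chi_2: 0, chi_3: 3, chi_4: 2, chi_5: 2.

Derivation: Use <chi_rho, chi> = (1/|G|) sum_C |C| * chi_rho(C) * conj(chi(C)) with |G| = 6 for each irreducible chi in the table:
  <chi_rho, chi_0> = (1/6)[1*(12)*conj(1) + 1*(2*exp(-2*I*pi/3) + 2*exp(-I*pi/3) + 2*exp(I*pi/3))*conj(1) + 1*(6 + 2*exp(-2*I*pi/3) + 4*exp(2*I*pi/3))*conj(1) + 1*(-2)*conj(1) + 1*(6 + 4*exp(-2*I*pi/3) + 2*exp(2*I*pi/3))*conj(1) + 1*(2*exp(-I*pi/3) + 2*exp(2*I*pi/3) + 2*exp(I*pi/3))*conj(1)]
      = (1/6)[(12) + (2*exp(-2*I*pi/3) + 2*exp(-I*pi/3) + 2*exp(I*pi/3)) + (6 + 2*exp(-2*I*pi/3) + 4*exp(2*I*pi/3)) + (-2) + (6 + 4*exp(-2*I*pi/3) + 2*exp(2*I*pi/3)) + (2*exp(-I*pi/3) + 2*exp(2*I*pi/3) + 2*exp(I*pi/3))] = 18/6 = 3
  <chi_rho, chi_1> = (1/6)[1*(12)*conj(1) + 1*(2*exp(-2*I*pi/3) + 2*exp(-I*pi/3) + 2*exp(I*pi/3))*conj(exp(I*pi/3)) + 1*(6 + 2*exp(-2*I*pi/3) + 4*exp(2*I*pi/3))*conj(exp(2*I*pi/3)) + 1*(-2)*conj(-1) + 1*(6 + 4*exp(-2*I*pi/3) + 2*exp(2*I*pi/3))*conj(exp(-2*I*pi/3)) + 1*(2*exp(-I*pi/3) + 2*exp(2*I*pi/3) + 2*exp(I*pi/3))*conj(exp(-I*pi/3))]
      = (1/6)[(12) + (2*exp(-2*I*pi/3)) + (4 + 6*exp(-2*I*pi/3) + 2*exp(2*I*pi/3)) + (2) + (4 + 2*exp(-2*I*pi/3) + 6*exp(2*I*pi/3)) + (2*exp(2*I*pi/3))] = 12/6 = 2
  <chi_rho, chi_2> = (1/6)[1*(12)*conj(1) + 1*(2*exp(-2*I*pi/3) + 2*exp(-I*pi/3) + 2*exp(I*pi/3))*conj(exp(2*I*pi/3)) + 1*(6 + 2*exp(-2*I*pi/3) + 4*exp(2*I*pi/3))*conj(exp(-2*I*pi/3)) + 1*(-2)*conj(1) + 1*(6 + 4*exp(-2*I*pi/3) + 2*exp(2*I*pi/3))*conj(exp(2*I*pi/3)) + 1*(2*exp(-I*pi/3) + 2*exp(2*I*pi/3) + 2*exp(I*pi/3))*conj(exp(-2*I*pi/3))]
      = (1/6)[(12) + (-2) + (2 + 4*exp(-2*I*pi/3) + 6*exp(2*I*pi/3)) + (-2) + (2 + 6*exp(-2*I*pi/3) + 4*exp(2*I*pi/3)) + (-2)] = 0/6 = 0
  <chi_rho, chi_3> = (1/6)[1*(12)*conj(1) + 1*(2*exp(-2*I*pi/3) + 2*exp(-I*pi/3) + 2*exp(I*pi/3))*conj(-1) + 1*(6 + 2*exp(-2*I*pi/3) + 4*exp(2*I*pi/3))*conj(1) + 1*(-2)*conj(-1) + 1*(6 + 4*exp(-2*I*pi/3) + 2*exp(2*I*pi/3))*conj(1) + 1*(2*exp(-I*pi/3) + 2*exp(2*I*pi/3) + 2*exp(I*pi/3))*conj(-1)]
      = (1/6)[(12) + (-2*exp(I*pi/3) - 2*exp(-I*pi/3) - 2*exp(-2*I*pi/3)) + (6 + 2*exp(-2*I*pi/3) + 4*exp(2*I*pi/3)) + (2) + (6 + 4*exp(-2*I*pi/3) + 2*exp(2*I*pi/3)) + (-2*exp(I*pi/3) - 2*exp(2*I*pi/3) - 2*exp(-I*pi/3))] = 18/6 = 3
  <chi_rho, chi_4> = (1/6)[1*(12)*conj(1) + 1*(2*exp(-2*I*pi/3) + 2*exp(-I*pi/3) + 2*exp(I*pi/3))*conj(exp(-2*I*pi/3)) + 1*(6 + 2*exp(-2*I*pi/3) + 4*exp(2*I*pi/3))*conj(exp(2*I*pi/3)) + 1*(-2)*conj(1) + 1*(6 + 4*exp(-2*I*pi/3) + 2*exp(2*I*pi/3))*conj(exp(-2*I*pi/3)) + 1*(2*exp(-I*pi/3) + 2*exp(2*I*pi/3) + 2*exp(I*pi/3))*conj(exp(2*I*pi/3))]
      = (1/6)[(12) + (2*exp(I*pi/3)) + (4 + 6*exp(-2*I*pi/3) + 2*exp(2*I*pi/3)) + (-2) + (4 + 2*exp(-2*I*pi/3) + 6*exp(2*I*pi/3)) + (2*exp(-I*pi/3))] = 12/6 = 2
  <chi_rho, chi_5> = (1/6)[1*(12)*conj(1) + 1*(2*exp(-2*I*pi/3) + 2*exp(-I*pi/3) + 2*exp(I*pi/3))*conj(exp(-I*pi/3)) + 1*(6 + 2*exp(-2*I*pi/3) + 4*exp(2*I*pi/3))*conj(exp(-2*I*pi/3)) + 1*(-2)*conj(-1) + 1*(6 + 4*exp(-2*I*pi/3) + 2*exp(2*I*pi/3))*conj(exp(2*I*pi/3)) + 1*(2*exp(-I*pi/3) + 2*exp(2*I*pi/3) + 2*exp(I*pi/3))*conj(exp(I*pi/3))]
      = (1/6)[(12) + (2) + (2 + 4*exp(-2*I*pi/3) + 6*exp(2*I*pi/3)) + (2) + (2 + 6*exp(-2*I*pi/3) + 4*exp(2*I*pi/3)) + (2)] = 12/6 = 2
(Exp terms are combined using exp(i*s)*conj(exp(i*t)) = exp(i*(s-t)), and sums of them are collapsed using the identity that for every m > 1 the m distinct m-th roots of unity sum to 0, e.g. 1 + exp(2*I*pi/3) + exp(-2*I*pi/3) = 0.)
Dimension check: dim(rho) = sum (mult * dim) = 3*1 + 2*1 + 0*1 + 3*1 + 2*1 + 2*1 = 12 = chi_rho(e) = 12.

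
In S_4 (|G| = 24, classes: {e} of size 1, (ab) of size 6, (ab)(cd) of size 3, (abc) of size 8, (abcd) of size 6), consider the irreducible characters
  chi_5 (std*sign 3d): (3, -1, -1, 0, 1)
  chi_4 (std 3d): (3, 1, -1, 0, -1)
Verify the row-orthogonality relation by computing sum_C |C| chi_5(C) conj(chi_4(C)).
Sum = 0; so <chi_5, chi_4> = 0 (distinct irreducibles are orthogonal).

Reasoning: Compute term by term over conjugacy classes (|C| * chi_5(C) * conj(chi_4(C))):
  1*(3)*conj(3) + 6*(-1)*conj(1) + 3*(-1)*conj(-1) + 8*(0)*conj(0) + 6*(1)*conj(-1)
  = (9) + (-6) + (3) + (0) + (-6)
  = 0.
Dividing by |G| = 24 gives 0/24 = 0, matching the row-orthogonality relation <chi_5, chi_4> = [chi_5 = chi_4].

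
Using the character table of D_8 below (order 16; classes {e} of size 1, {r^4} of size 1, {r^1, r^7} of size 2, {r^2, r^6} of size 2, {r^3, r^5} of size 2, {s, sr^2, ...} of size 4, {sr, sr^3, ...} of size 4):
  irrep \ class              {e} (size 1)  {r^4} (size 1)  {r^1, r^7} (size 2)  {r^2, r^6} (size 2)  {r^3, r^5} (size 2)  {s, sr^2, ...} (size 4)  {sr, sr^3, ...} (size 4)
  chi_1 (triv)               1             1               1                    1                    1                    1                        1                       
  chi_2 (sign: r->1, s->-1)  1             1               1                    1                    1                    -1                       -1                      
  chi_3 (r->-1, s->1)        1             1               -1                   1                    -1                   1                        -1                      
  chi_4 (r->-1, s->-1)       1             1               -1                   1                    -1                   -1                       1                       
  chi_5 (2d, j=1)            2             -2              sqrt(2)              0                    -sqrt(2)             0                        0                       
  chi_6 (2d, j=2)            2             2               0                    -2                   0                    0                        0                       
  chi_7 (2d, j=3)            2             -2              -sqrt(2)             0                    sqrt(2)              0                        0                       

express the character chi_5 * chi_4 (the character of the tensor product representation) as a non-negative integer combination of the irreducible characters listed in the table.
chi_5 tensor chi_4 = chi_7 (all other irreducibles have multiplicity 0).

Justification: The character of a tensor product is the pointwise product (chi_5 * chi_4)(C) = chi_5(C) * chi_4(C):
  {e}: (2)*(1), {r^4}: (-2)*(1), {r^1, r^7}: (sqrt(2))*(-1), {r^2, r^6}: (0)*(1), {r^3, r^5}: (-sqrt(2))*(-1), {s, sr^2, ...}: (0)*(-1), {sr, sr^3, ...}: (0)*(1)
so (chi_5 * chi_4) takes values
  {e} -> 2, {r^4} -> -2, {r^1, r^7} -> -sqrt(2), {r^2, r^6} -> 0, {r^3, r^5} -> sqrt(2), {s, sr^2, ...} -> 0, {sr, sr^3, ...} -> 0.
Now take the inner product of this character with each irreducible chi from the table, <chi_5*chi_4, chi> = (1/16) sum_C |C| (chi_5*chi_4)(C) conj(chi(C)):
  <chi_5*chi_4, chi_1> = (1/16)[1*(2)*conj(1) + 1*(-2)*conj(1) + 2*(-sqrt(2))*conj(1) + 2*(0)*conj(1) + 2*(sqrt(2))*conj(1) + 4*(0)*conj(1) + 4*(0)*conj(1)]
      = (1/16)[(2) + (-2) + (-2*sqrt(2)) + (0) + (2*sqrt(2)) + (0) + (0)] = 0/16 = 0
  <chi_5*chi_4, chi_2> = (1/16)[1*(2)*conj(1) + 1*(-2)*conj(1) + 2*(-sqrt(2))*conj(1) + 2*(0)*conj(1) + 2*(sqrt(2))*conj(1) + 4*(0)*conj(-1) + 4*(0)*conj(-1)]
      = (1/16)[(2) + (-2) + (-2*sqrt(2)) + (0) + (2*sqrt(2)) + (0) + (0)] = 0/16 = 0
  <chi_5*chi_4, chi_3> = (1/16)[1*(2)*conj(1) + 1*(-2)*conj(1) + 2*(-sqrt(2))*conj(-1) + 2*(0)*conj(1) + 2*(sqrt(2))*conj(-1) + 4*(0)*conj(1) + 4*(0)*conj(-1)]
      = (1/16)[(2) + (-2) + (2*sqrt(2)) + (0) + (-2*sqrt(2)) + (0) + (0)] = 0/16 = 0
  <chi_5*chi_4, chi_4> = (1/16)[1*(2)*conj(1) + 1*(-2)*conj(1) + 2*(-sqrt(2))*conj(-1) + 2*(0)*conj(1) + 2*(sqrt(2))*conj(-1) + 4*(0)*conj(-1) + 4*(0)*conj(1)]
      = (1/16)[(2) + (-2) + (2*sqrt(2)) + (0) + (-2*sqrt(2)) + (0) + (0)] = 0/16 = 0
  <chi_5*chi_4, chi_5> = (1/16)[1*(2)*conj(2) + 1*(-2)*conj(-2) + 2*(-sqrt(2))*conj(sqrt(2)) + 2*(0)*conj(0) + 2*(sqrt(2))*conj(-sqrt(2)) + 4*(0)*conj(0) + 4*(0)*conj(0)]
      = (1/16)[(4) + (4) + (-4) + (0) + (-4) + (0) + (0)] = 0/16 = 0
  <chi_5*chi_4, chi_6> = (1/16)[1*(2)*conj(2) + 1*(-2)*conj(2) + 2*(-sqrt(2))*conj(0) + 2*(0)*conj(-2) + 2*(sqrt(2))*conj(0) + 4*(0)*conj(0) + 4*(0)*conj(0)]
      = (1/16)[(4) + (-4) + (0) + (0) + (0) + (0) + (0)] = 0/16 = 0
  <chi_5*chi_4, chi_7> = (1/16)[1*(2)*conj(2) + 1*(-2)*conj(-2) + 2*(-sqrt(2))*conj(-sqrt(2)) + 2*(0)*conj(0) + 2*(sqrt(2))*conj(sqrt(2)) + 4*(0)*conj(0) + 4*(0)*conj(0)]
      = (1/16)[(4) + (4) + (4) + (0) + (4) + (0) + (0)] = 16/16 = 1
Hence the multiplicities are chi_7: 1. Dimension check: dim(chi_5)*dim(chi_4) = 2*1 = 2 and sum (mult * dim) = 1*2 = 2.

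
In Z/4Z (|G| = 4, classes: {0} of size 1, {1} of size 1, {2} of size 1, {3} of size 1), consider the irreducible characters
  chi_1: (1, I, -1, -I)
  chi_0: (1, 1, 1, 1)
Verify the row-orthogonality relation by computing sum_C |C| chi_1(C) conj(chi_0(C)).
Sum = 0; so <chi_1, chi_0> = 0 (distinct irreducibles are orthogonal).

Solution. Compute term by term over conjugacy classes (|C| * chi_1(C) * conj(chi_0(C))):
  1*(1)*conj(1) + 1*(I)*conj(1) + 1*(-1)*conj(1) + 1*(-I)*conj(1)
  = (1) + (I) + (-1) + (-I)
  = 0.
(Exp terms are combined using exp(i*s)*conj(exp(i*t)) = exp(i*(s-t)), and sums of them are collapsed using the identity that for every m > 1 the m distinct m-th roots of unity sum to 0, e.g. 1 + exp(2*I*pi/3) + exp(-2*I*pi/3) = 0.)
Dividing by |G| = 4 gives 0/4 = 0, matching the row-orthogonality relation <chi_1, chi_0> = [chi_1 = chi_0].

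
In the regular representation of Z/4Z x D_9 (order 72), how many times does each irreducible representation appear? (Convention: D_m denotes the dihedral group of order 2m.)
Each irreducible V_i of dimension d_i appears with multiplicity d_i, i.e. rho_reg = (direct sum over all irreducibles V_i) d_i V_i. The irreducible dimensions for Z/4Z x D_9 are 1, 1, 1, 1, 1, 1, 1, 1, 2, 2, 2, 2, 2, 2, 2, 2, 2, 2, 2, 2, 2, 2, 2, 2: 8 irreducibles of dimension 1, each with multiplicity 1; 16 irreducibles of dimension 2, each with multiplicity 2. Total dimension 8*1*1 + 16*2*2 = 72 = |G|.

Derivation: General theorem: in the regular representation of a finite group G, each irreducible appears with multiplicity equal to its dimension. Check: dim(rho_reg) = sum d_i^2 = 1 + 1 + 1 + 1 + 1 + 1 + 1 + 1 + 4 + 4 + 4 + 4 + 4 + 4 + 4 + 4 + 4 + 4 + 4 + 4 + 4 + 4 + 4 + 4 = 72 = |G|.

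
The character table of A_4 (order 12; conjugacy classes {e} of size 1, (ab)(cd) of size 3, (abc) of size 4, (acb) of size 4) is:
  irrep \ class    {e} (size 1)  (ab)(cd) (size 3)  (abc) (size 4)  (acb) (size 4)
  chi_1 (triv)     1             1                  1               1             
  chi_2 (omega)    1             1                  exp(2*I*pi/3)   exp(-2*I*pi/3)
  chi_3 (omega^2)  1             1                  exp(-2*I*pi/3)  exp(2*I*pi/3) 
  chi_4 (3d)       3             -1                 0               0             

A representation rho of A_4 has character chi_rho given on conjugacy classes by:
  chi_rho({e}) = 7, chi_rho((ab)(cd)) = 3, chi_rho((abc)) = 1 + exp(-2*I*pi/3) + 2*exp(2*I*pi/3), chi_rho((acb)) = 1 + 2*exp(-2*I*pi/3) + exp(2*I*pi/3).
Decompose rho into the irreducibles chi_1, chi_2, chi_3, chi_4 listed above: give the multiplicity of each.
Multiplicities: chi_1: 1, chi_2: 2, chi_3: 1, chi_4: 1.

Argument: Use <chi_rho, chi> = (1/|G|) sum_C |C| * chi_rho(C) * conj(chi(C)) with |G| = 12 for each irreducible chi in the table:
  <chi_rho, chi_1> = (1/12)[1*(7)*conj(1) + 3*(3)*conj(1) + 4*(1 + exp(-2*I*pi/3) + 2*exp(2*I*pi/3))*conj(1) + 4*(1 + 2*exp(-2*I*pi/3) + exp(2*I*pi/3))*conj(1)]
      = (1/12)[(7) + (9) + (4 + 4*exp(-2*I*pi/3) + 8*exp(2*I*pi/3)) + (4 + 8*exp(-2*I*pi/3) + 4*exp(2*I*pi/3))] = 12/12 = 1
  <chi_rho, chi_2> = (1/12)[1*(7)*conj(1) + 3*(3)*conj(1) + 4*(1 + exp(-2*I*pi/3) + 2*exp(2*I*pi/3))*conj(exp(2*I*pi/3)) + 4*(1 + 2*exp(-2*I*pi/3) + exp(2*I*pi/3))*conj(exp(-2*I*pi/3))]
      = (1/12)[(7) + (9) + (4) + (4)] = 24/12 = 2
  <chi_rho, chi_3> = (1/12)[1*(7)*conj(1) + 3*(3)*conj(1) + 4*(1 + exp(-2*I*pi/3) + 2*exp(2*I*pi/3))*conj(exp(-2*I*pi/3)) + 4*(1 + 2*exp(-2*I*pi/3) + exp(2*I*pi/3))*conj(exp(2*I*pi/3))]
      = (1/12)[(7) + (9) + (4 + 8*exp(-2*I*pi/3) + 4*exp(2*I*pi/3)) + (4 + 4*exp(-2*I*pi/3) + 8*exp(2*I*pi/3))] = 12/12 = 1
  <chi_rho, chi_4> = (1/12)[1*(7)*conj(3) + 3*(3)*conj(-1) + 4*(1 + exp(-2*I*pi/3) + 2*exp(2*I*pi/3))*conj(0) + 4*(1 + 2*exp(-2*I*pi/3) + exp(2*I*pi/3))*conj(0)]
      = (1/12)[(21) + (-9) + (0) + (0)] = 12/12 = 1
(Exp terms are combined using exp(i*s)*conj(exp(i*t)) = exp(i*(s-t)), and sums of them are collapsed using the identity that for every m > 1 the m distinct m-th roots of unity sum to 0, e.g. 1 + exp(2*I*pi/3) + exp(-2*I*pi/3) = 0.)
Dimension check: dim(rho) = sum (mult * dim) = 1*1 + 2*1 + 1*1 + 1*3 = 7 = chi_rho(e) = 7.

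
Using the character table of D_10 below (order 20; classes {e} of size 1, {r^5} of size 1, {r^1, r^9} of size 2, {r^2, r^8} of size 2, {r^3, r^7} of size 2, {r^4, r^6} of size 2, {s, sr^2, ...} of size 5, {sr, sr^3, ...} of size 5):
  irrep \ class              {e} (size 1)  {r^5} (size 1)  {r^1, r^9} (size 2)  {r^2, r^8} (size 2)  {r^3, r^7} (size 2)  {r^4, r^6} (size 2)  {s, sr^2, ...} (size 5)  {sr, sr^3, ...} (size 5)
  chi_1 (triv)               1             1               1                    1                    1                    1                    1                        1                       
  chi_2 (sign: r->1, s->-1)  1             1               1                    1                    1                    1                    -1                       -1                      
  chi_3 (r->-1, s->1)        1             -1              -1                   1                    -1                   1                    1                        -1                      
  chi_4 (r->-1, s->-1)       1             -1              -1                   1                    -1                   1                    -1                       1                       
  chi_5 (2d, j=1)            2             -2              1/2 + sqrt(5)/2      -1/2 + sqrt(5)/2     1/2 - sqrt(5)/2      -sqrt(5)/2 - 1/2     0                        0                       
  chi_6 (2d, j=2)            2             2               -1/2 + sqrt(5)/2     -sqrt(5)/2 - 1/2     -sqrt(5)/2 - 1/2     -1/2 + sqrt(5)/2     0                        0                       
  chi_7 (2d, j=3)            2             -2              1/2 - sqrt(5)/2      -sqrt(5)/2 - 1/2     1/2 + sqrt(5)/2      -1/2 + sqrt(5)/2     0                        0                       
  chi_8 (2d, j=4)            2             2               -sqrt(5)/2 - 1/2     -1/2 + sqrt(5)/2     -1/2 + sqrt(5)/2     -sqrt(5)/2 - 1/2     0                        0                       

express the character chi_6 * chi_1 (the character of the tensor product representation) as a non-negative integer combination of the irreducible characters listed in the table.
chi_6 tensor chi_1 = chi_6 (all other irreducibles have multiplicity 0).

The character of a tensor product is the pointwise product (chi_6 * chi_1)(C) = chi_6(C) * chi_1(C):
  {e}: (2)*(1), {r^5}: (2)*(1), {r^1, r^9}: (-1/2 + sqrt(5)/2)*(1), {r^2, r^8}: (-sqrt(5)/2 - 1/2)*(1), {r^3, r^7}: (-sqrt(5)/2 - 1/2)*(1), {r^4, r^6}: (-1/2 + sqrt(5)/2)*(1), {s, sr^2, ...}: (0)*(1), {sr, sr^3, ...}: (0)*(1)
so (chi_6 * chi_1) takes values
  {e} -> 2, {r^5} -> 2, {r^1, r^9} -> -1/2 + sqrt(5)/2, {r^2, r^8} -> -sqrt(5)/2 - 1/2, {r^3, r^7} -> -sqrt(5)/2 - 1/2, {r^4, r^6} -> -1/2 + sqrt(5)/2, {s, sr^2, ...} -> 0, {sr, sr^3, ...} -> 0.
Now take the inner product of this character with each irreducible chi from the table, <chi_6*chi_1, chi> = (1/20) sum_C |C| (chi_6*chi_1)(C) conj(chi(C)):
  <chi_6*chi_1, chi_1> = (1/20)[1*(2)*conj(1) + 1*(2)*conj(1) + 2*(-1/2 + sqrt(5)/2)*conj(1) + 2*(-sqrt(5)/2 - 1/2)*conj(1) + 2*(-sqrt(5)/2 - 1/2)*conj(1) + 2*(-1/2 + sqrt(5)/2)*conj(1) + 5*(0)*conj(1) + 5*(0)*conj(1)]
      = (1/20)[(2) + (2) + (-1 + sqrt(5)) + (-sqrt(5) - 1) + (-sqrt(5) - 1) + (-1 + sqrt(5)) + (0) + (0)] = 0/20 = 0
  <chi_6*chi_1, chi_2> = (1/20)[1*(2)*conj(1) + 1*(2)*conj(1) + 2*(-1/2 + sqrt(5)/2)*conj(1) + 2*(-sqrt(5)/2 - 1/2)*conj(1) + 2*(-sqrt(5)/2 - 1/2)*conj(1) + 2*(-1/2 + sqrt(5)/2)*conj(1) + 5*(0)*conj(-1) + 5*(0)*conj(-1)]
      = (1/20)[(2) + (2) + (-1 + sqrt(5)) + (-sqrt(5) - 1) + (-sqrt(5) - 1) + (-1 + sqrt(5)) + (0) + (0)] = 0/20 = 0
  <chi_6*chi_1, chi_3> = (1/20)[1*(2)*conj(1) + 1*(2)*conj(-1) + 2*(-1/2 + sqrt(5)/2)*conj(-1) + 2*(-sqrt(5)/2 - 1/2)*conj(1) + 2*(-sqrt(5)/2 - 1/2)*conj(-1) + 2*(-1/2 + sqrt(5)/2)*conj(1) + 5*(0)*conj(1) + 5*(0)*conj(-1)]
      = (1/20)[(2) + (-2) + (1 - sqrt(5)) + (-sqrt(5) - 1) + (1 + sqrt(5)) + (-1 + sqrt(5)) + (0) + (0)] = 0/20 = 0
  <chi_6*chi_1, chi_4> = (1/20)[1*(2)*conj(1) + 1*(2)*conj(-1) + 2*(-1/2 + sqrt(5)/2)*conj(-1) + 2*(-sqrt(5)/2 - 1/2)*conj(1) + 2*(-sqrt(5)/2 - 1/2)*conj(-1) + 2*(-1/2 + sqrt(5)/2)*conj(1) + 5*(0)*conj(-1) + 5*(0)*conj(1)]
      = (1/20)[(2) + (-2) + (1 - sqrt(5)) + (-sqrt(5) - 1) + (1 + sqrt(5)) + (-1 + sqrt(5)) + (0) + (0)] = 0/20 = 0
  <chi_6*chi_1, chi_5> = (1/20)[1*(2)*conj(2) + 1*(2)*conj(-2) + 2*(-1/2 + sqrt(5)/2)*conj(1/2 + sqrt(5)/2) + 2*(-sqrt(5)/2 - 1/2)*conj(-1/2 + sqrt(5)/2) + 2*(-sqrt(5)/2 - 1/2)*conj(1/2 - sqrt(5)/2) + 2*(-1/2 + sqrt(5)/2)*conj(-sqrt(5)/2 - 1/2) + 5*(0)*conj(0) + 5*(0)*conj(0)]
      = (1/20)[(4) + (-4) + (2) + (-2) + (2) + (-2) + (0) + (0)] = 0/20 = 0
  <chi_6*chi_1, chi_6> = (1/20)[1*(2)*conj(2) + 1*(2)*conj(2) + 2*(-1/2 + sqrt(5)/2)*conj(-1/2 + sqrt(5)/2) + 2*(-sqrt(5)/2 - 1/2)*conj(-sqrt(5)/2 - 1/2) + 2*(-sqrt(5)/2 - 1/2)*conj(-sqrt(5)/2 - 1/2) + 2*(-1/2 + sqrt(5)/2)*conj(-1/2 + sqrt(5)/2) + 5*(0)*conj(0) + 5*(0)*conj(0)]
      = (1/20)[(4) + (4) + (3 - sqrt(5)) + (sqrt(5) + 3) + (sqrt(5) + 3) + (3 - sqrt(5)) + (0) + (0)] = 20/20 = 1
  <chi_6*chi_1, chi_7> = (1/20)[1*(2)*conj(2) + 1*(2)*conj(-2) + 2*(-1/2 + sqrt(5)/2)*conj(1/2 - sqrt(5)/2) + 2*(-sqrt(5)/2 - 1/2)*conj(-sqrt(5)/2 - 1/2) + 2*(-sqrt(5)/2 - 1/2)*conj(1/2 + sqrt(5)/2) + 2*(-1/2 + sqrt(5)/2)*conj(-1/2 + sqrt(5)/2) + 5*(0)*conj(0) + 5*(0)*conj(0)]
      = (1/20)[(4) + (-4) + (-3 + sqrt(5)) + (sqrt(5) + 3) + (-3 - sqrt(5)) + (3 - sqrt(5)) + (0) + (0)] = 0/20 = 0
  <chi_6*chi_1, chi_8> = (1/20)[1*(2)*conj(2) + 1*(2)*conj(2) + 2*(-1/2 + sqrt(5)/2)*conj(-sqrt(5)/2 - 1/2) + 2*(-sqrt(5)/2 - 1/2)*conj(-1/2 + sqrt(5)/2) + 2*(-sqrt(5)/2 - 1/2)*conj(-1/2 + sqrt(5)/2) + 2*(-1/2 + sqrt(5)/2)*conj(-sqrt(5)/2 - 1/2) + 5*(0)*conj(0) + 5*(0)*conj(0)]
      = (1/20)[(4) + (4) + (-2) + (-2) + (-2) + (-2) + (0) + (0)] = 0/20 = 0
Hence the multiplicities are chi_6: 1. Dimension check: dim(chi_6)*dim(chi_1) = 2*1 = 2 and sum (mult * dim) = 1*2 = 2.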